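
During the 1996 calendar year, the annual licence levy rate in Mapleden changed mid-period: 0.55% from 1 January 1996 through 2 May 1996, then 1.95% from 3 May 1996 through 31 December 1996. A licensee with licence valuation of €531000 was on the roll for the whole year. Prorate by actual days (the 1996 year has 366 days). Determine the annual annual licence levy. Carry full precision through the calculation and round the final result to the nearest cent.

€7856.19

1 January – 2 May 1996: 123 days at 0.55% → €531000 × 0.55% × 123/366 = €981.4795
3 May – 31 December 1996: 243 days at 1.95% → €531000 × 1.95% × 243/366 = €6874.7090
Total = €7856.1885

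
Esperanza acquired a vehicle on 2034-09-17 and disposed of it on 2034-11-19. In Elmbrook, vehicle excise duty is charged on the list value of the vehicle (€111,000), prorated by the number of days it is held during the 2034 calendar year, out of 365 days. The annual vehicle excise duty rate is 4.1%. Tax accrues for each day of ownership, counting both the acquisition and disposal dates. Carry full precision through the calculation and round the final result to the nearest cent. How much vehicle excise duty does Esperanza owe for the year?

Days held (2034-09-17 to 2034-11-19): 64 out of 365
Tax = €111,000 × 4.1% × 64/365 = €797.9836

€797.98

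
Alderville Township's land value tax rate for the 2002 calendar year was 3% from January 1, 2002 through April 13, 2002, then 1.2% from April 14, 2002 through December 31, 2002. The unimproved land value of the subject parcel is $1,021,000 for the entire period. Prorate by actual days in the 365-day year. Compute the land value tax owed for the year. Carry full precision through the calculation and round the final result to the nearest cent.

$17,438.12

January 1 – April 13, 2002: 103 days at 3% → $1,021,000 × 3% × 103/365 = $8,643.5342
April 14 – December 31, 2002: 262 days at 1.2% → $1,021,000 × 1.2% × 262/365 = $8,794.5863
Total = $17,438.1205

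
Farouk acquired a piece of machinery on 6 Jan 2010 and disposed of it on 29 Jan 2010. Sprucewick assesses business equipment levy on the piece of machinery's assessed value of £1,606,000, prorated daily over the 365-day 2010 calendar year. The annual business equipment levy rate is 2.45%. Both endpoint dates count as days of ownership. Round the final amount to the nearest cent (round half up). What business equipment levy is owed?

Days held (6 Jan – 29 Jan 2010): 24 out of 365
Tax = £1,606,000 × 2.45% × 24/365 = £2,587.2000

£2,587.20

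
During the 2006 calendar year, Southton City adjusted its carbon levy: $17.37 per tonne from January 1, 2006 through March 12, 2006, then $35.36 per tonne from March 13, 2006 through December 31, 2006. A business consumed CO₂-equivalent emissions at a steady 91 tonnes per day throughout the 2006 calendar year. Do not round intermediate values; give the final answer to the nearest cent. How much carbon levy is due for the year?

January 1 – March 12, 2006: 71 days × 91 tonnes/day = 6,461 tonnes at $17.37/tonne → $112,227.57
March 13 – December 31, 2006: 294 days × 91 tonnes/day = 26,754 tonnes at $35.36/tonne → $946,021.44

$1,058,249.01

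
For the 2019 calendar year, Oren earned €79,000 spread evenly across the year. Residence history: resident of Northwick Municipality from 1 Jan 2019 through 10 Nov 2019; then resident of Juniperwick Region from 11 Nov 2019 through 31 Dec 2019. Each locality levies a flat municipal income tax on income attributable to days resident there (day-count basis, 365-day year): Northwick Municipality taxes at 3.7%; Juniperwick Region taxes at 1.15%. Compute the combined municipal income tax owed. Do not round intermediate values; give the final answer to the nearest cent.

€2,641.52

Northwick Municipality, 1 Jan – 10 Nov 2019: 314 days → €79,000 × 3.7% × 314/365 = €2,514.5808
Juniperwick Region, 11 Nov – 31 Dec 2019: 51 days → €79,000 × 1.15% × 51/365 = €126.9411
Total = €2,641.5219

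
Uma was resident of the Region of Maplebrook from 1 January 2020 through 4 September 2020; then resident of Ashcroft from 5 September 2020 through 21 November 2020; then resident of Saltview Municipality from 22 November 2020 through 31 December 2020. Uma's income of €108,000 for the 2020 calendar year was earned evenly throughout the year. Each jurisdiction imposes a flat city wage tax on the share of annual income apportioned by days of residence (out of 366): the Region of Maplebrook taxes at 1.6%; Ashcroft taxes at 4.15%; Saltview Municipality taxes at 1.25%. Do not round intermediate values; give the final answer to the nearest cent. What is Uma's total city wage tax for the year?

€2,273.61

The Region of Maplebrook, 1 January – 4 September 2020: 248 days → €108,000 × 1.6% × 248/366 = €1,170.8852
Ashcroft, 5 September – 21 November 2020: 78 days → €108,000 × 4.15% × 78/366 = €955.1803
Saltview Municipality, 22 November – 31 December 2020: 40 days → €108,000 × 1.25% × 40/366 = €147.5410
Total = €2,273.6066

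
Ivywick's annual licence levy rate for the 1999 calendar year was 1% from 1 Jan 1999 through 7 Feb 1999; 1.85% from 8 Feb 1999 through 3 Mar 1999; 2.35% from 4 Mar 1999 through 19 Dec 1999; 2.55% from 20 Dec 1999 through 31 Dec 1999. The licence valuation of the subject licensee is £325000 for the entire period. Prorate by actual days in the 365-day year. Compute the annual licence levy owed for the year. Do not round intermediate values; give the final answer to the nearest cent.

1 Jan – 7 Feb 1999: 38 days at 1% → £325000 × 1% × 38/365 = £338.3562
8 Feb – 3 Mar 1999: 24 days at 1.85% → £325000 × 1.85% × 24/365 = £395.3425
4 Mar – 19 Dec 1999: 291 days at 2.35% → £325000 × 2.35% × 291/365 = £6089.0753
20 Dec – 31 Dec 1999: 12 days at 2.55% → £325000 × 2.55% × 12/365 = £272.4658
Total = £7095.2397

£7095.24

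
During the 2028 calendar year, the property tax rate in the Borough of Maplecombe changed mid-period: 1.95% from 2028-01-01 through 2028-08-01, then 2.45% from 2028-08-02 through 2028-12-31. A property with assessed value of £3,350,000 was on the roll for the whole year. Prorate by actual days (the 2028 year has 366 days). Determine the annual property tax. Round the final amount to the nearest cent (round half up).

£72,281.28

2028-01-01 to 2028-08-01: 214 days at 1.95% → £3,350,000 × 1.95% × 214/366 = £38,195.4918
2028-08-02 to 2028-12-31: 152 days at 2.45% → £3,350,000 × 2.45% × 152/366 = £34,085.7923
Total = £72,281.2842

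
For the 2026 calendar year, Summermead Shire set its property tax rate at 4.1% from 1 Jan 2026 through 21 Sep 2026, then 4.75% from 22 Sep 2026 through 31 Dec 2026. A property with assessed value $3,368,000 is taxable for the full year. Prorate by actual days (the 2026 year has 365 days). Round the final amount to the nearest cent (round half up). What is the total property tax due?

1 Jan – 21 Sep 2026: 264 days at 4.1% → $3,368,000 × 4.1% × 264/365 = $99,877.3479
22 Sep – 31 Dec 2026: 101 days at 4.75% → $3,368,000 × 4.75% × 101/365 = $44,268.4384
Total = $144,145.7863

$144,145.79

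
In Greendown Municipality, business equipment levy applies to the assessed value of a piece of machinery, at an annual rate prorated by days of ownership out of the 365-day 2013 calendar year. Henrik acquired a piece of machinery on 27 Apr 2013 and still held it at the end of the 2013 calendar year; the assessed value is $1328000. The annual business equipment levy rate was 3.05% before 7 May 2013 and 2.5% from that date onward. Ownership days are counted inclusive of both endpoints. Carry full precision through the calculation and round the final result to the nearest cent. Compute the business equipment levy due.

27 Apr – 6 May 2013: 10 days at 3.05% → $1328000 × 3.05% × 10/365 = $1109.6986
7 May – 31 Dec 2013: 239 days at 2.5% → $1328000 × 2.5% × 239/365 = $21739.1781
Total = $22848.8767

$22848.88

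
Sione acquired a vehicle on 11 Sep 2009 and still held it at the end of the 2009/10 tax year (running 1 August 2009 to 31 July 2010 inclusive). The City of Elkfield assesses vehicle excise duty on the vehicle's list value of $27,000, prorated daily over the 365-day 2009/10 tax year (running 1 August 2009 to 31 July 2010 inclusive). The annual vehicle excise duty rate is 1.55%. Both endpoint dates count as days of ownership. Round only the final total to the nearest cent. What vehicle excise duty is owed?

Days held (11 Sep 2009 – 31 Jul 2010): 324 out of 365
Tax = $27,000 × 1.55% × 324/365 = $371.4904

$371.49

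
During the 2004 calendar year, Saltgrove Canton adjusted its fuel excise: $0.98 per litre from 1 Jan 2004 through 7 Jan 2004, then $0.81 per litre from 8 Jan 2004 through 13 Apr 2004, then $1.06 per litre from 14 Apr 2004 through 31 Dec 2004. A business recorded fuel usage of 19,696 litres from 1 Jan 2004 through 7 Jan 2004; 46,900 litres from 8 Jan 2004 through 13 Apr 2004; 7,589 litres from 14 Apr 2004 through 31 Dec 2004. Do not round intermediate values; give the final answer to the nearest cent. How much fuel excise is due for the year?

1 Jan – 7 Jan 2004: 19,696 litres at $0.98/litre → $19,302.08
8 Jan – 13 Apr 2004: 46,900 litres at $0.81/litre → $37,989.00
14 Apr – 31 Dec 2004: 7,589 litres at $1.06/litre → $8,044.34

$65,335.42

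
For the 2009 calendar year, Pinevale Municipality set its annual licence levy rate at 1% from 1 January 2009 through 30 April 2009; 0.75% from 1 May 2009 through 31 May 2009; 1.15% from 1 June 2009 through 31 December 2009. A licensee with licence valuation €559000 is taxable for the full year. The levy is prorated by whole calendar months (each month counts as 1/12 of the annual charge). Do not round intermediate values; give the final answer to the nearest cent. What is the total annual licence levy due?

1 January – 30 April 2009: 4 months at 1% → €559000 × 1% × 4/12 = €1863.3333
1 May – 31 May 2009: 1 month at 0.75% → €559000 × 0.75% × 1/12 = €349.3750
1 June – 31 December 2009: 7 months at 1.15% → €559000 × 1.15% × 7/12 = €3749.9583
Total = €5962.6667

€5962.67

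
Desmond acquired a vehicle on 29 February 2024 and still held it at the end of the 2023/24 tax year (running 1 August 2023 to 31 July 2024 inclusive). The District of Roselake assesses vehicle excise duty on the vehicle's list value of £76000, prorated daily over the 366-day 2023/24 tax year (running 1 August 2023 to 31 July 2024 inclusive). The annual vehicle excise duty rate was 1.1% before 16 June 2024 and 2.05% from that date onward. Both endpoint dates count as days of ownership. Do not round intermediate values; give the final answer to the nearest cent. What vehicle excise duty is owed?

£442.50

29 February – 15 June 2024: 108 days at 1.1% → £76000 × 1.1% × 108/366 = £246.6885
16 June – 31 July 2024: 46 days at 2.05% → £76000 × 2.05% × 46/366 = £195.8142
Total = £442.5027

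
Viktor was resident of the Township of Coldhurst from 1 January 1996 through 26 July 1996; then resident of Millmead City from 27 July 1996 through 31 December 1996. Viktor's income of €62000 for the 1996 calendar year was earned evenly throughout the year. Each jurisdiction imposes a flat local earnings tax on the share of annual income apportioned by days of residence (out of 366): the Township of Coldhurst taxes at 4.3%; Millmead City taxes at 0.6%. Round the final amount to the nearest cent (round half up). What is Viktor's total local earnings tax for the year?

The Township of Coldhurst, 1 January – 26 July 1996: 208 days → €62000 × 4.3% × 208/366 = €1515.1038
Millmead City, 27 July – 31 December 1996: 158 days → €62000 × 0.6% × 158/366 = €160.5902
Total = €1675.6940

€1675.69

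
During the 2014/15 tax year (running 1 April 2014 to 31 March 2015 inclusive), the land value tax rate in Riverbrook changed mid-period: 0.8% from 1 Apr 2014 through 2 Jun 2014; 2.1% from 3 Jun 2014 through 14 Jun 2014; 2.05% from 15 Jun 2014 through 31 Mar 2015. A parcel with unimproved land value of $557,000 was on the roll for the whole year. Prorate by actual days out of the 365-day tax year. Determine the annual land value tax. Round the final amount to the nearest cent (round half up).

1 Apr – 2 Jun 2014: 63 days at 0.8% → $557,000 × 0.8% × 63/365 = $769.1178
3 Jun – 14 Jun 2014: 12 days at 2.1% → $557,000 × 2.1% × 12/365 = $384.5589
15 Jun 2014 – 31 Mar 2015: 290 days at 2.05% → $557,000 × 2.05% × 290/365 = $9,072.2329
Total = $10,225.9096

$10,225.91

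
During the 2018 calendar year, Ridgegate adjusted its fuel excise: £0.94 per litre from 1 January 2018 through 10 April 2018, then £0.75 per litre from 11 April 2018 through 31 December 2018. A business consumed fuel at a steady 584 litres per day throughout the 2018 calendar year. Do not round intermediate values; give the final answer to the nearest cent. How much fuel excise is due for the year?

1 January – 10 April 2018: 100 days × 584 litres/day = 58,400 litres at £0.94/litre → £54,896.00
11 April – 31 December 2018: 265 days × 584 litres/day = 154,760 litres at £0.75/litre → £116,070.00

£170,966.00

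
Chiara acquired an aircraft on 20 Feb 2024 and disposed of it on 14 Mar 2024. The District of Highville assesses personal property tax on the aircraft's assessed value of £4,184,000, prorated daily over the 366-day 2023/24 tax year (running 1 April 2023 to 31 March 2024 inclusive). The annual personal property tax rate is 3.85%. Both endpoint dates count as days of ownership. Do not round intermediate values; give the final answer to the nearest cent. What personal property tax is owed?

Days held (20 Feb – 14 Mar 2024): 24 out of 366
Tax = £4,184,000 × 3.85% × 24/366 = £10,562.8852

£10,562.89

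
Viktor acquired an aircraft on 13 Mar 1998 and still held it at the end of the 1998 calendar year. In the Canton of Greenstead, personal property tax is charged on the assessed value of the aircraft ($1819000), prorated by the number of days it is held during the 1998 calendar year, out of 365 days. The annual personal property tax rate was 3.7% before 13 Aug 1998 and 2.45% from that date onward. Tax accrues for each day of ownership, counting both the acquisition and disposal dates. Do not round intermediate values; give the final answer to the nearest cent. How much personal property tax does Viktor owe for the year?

13 Mar – 12 Aug 1998: 153 days at 3.7% → $1819000 × 3.7% × 153/365 = $28211.9425
13 Aug – 31 Dec 1998: 141 days at 2.45% → $1819000 × 2.45% × 141/365 = $17215.7137
Total = $45427.6562

$45427.66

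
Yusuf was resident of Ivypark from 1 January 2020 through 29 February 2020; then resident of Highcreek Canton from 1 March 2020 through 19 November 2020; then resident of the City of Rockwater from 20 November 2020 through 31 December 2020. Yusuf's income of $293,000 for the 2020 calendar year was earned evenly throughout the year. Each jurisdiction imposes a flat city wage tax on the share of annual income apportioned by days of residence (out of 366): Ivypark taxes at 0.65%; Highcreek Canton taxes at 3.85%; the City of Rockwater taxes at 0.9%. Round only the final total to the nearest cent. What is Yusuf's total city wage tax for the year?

Ivypark, 1 January – 29 February 2020: 60 days → $293,000 × 0.65% × 60/366 = $312.2131
Highcreek Canton, 1 March – 19 November 2020: 264 days → $293,000 × 3.85% × 264/366 = $8,136.7541
The City of Rockwater, 20 November – 31 December 2020: 42 days → $293,000 × 0.9% × 42/366 = $302.6066
Total = $8,751.5738

$8,751.57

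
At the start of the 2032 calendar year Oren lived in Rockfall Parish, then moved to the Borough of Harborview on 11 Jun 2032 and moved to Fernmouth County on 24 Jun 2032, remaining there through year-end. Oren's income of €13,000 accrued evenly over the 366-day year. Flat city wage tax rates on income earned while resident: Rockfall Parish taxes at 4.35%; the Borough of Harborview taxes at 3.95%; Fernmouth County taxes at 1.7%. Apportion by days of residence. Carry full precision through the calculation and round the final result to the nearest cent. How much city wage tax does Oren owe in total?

Rockfall Parish, 1 Jan – 10 Jun 2032: 162 days → €13,000 × 4.35% × 162/366 = €250.3033
The Borough of Harborview, 11 Jun – 23 Jun 2032: 13 days → €13,000 × 3.95% × 13/366 = €18.2391
Fernmouth County, 24 Jun – 31 Dec 2032: 191 days → €13,000 × 1.7% × 191/366 = €115.3306
Total = €383.8730

€383.87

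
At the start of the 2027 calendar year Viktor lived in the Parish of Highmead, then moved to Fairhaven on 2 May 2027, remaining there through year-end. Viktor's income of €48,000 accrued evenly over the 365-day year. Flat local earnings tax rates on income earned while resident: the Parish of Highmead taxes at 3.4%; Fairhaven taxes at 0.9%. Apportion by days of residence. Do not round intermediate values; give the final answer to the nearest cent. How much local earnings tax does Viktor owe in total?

The Parish of Highmead, 1 Jan – 1 May 2027: 121 days → €48,000 × 3.4% × 121/365 = €541.0192
Fairhaven, 2 May – 31 Dec 2027: 244 days → €48,000 × 0.9% × 244/365 = €288.7890
Total = €829.8082

€829.81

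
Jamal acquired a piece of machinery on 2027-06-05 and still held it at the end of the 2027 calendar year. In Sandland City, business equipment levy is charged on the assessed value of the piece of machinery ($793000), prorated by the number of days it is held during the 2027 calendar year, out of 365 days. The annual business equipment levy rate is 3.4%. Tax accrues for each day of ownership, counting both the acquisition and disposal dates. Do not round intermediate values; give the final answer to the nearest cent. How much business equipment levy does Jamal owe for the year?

$15512.38

Days held (2027-06-05 to 2027-12-31): 210 out of 365
Tax = $793000 × 3.4% × 210/365 = $15512.3836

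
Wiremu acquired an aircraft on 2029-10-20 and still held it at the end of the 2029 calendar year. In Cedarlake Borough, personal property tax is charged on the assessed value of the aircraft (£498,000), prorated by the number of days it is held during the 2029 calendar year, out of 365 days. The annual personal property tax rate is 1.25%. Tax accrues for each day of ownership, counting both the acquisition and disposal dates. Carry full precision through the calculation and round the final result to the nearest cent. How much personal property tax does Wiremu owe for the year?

Days held (2029-10-20 to 2029-12-31): 73 out of 365
Tax = £498,000 × 1.25% × 73/365 = £1,245.0000

£1,245.00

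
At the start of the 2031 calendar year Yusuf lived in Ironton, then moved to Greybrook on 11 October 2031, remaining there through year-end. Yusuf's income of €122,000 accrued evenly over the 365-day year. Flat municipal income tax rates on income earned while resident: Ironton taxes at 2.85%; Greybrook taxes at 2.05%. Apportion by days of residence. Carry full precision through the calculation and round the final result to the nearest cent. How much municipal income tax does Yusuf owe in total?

€3,257.73

Ironton, 1 January – 10 October 2031: 283 days → €122,000 × 2.85% × 283/365 = €2,695.8658
Greybrook, 11 October – 31 December 2031: 82 days → €122,000 × 2.05% × 82/365 = €561.8685
Total = €3,257.7342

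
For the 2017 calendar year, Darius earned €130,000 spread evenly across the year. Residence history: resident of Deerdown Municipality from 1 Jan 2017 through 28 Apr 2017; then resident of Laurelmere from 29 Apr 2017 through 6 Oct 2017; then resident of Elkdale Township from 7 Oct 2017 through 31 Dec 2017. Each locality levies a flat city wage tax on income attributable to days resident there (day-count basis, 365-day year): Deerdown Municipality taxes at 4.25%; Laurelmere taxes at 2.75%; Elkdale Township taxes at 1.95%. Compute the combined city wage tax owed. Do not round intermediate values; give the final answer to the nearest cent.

€3,960.37

Deerdown Municipality, 1 Jan – 28 Apr 2017: 118 days → €130,000 × 4.25% × 118/365 = €1,786.1644
Laurelmere, 29 Apr – 6 Oct 2017: 161 days → €130,000 × 2.75% × 161/365 = €1,576.9178
Elkdale Township, 7 Oct – 31 Dec 2017: 86 days → €130,000 × 1.95% × 86/365 = €597.2877
Total = €3,960.3699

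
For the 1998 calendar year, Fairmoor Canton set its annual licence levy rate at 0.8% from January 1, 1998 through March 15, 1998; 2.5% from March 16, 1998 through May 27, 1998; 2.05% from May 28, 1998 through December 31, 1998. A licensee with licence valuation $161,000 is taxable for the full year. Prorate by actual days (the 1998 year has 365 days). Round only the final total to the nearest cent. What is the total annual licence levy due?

January 1 – March 15, 1998: 74 days at 0.8% → $161,000 × 0.8% × 74/365 = $261.1288
March 16 – May 27, 1998: 73 days at 2.5% → $161,000 × 2.5% × 73/365 = $805.0000
May 28 – December 31, 1998: 218 days at 2.05% → $161,000 × 2.05% × 218/365 = $1,971.2575
Total = $3,037.3863

$3,037.39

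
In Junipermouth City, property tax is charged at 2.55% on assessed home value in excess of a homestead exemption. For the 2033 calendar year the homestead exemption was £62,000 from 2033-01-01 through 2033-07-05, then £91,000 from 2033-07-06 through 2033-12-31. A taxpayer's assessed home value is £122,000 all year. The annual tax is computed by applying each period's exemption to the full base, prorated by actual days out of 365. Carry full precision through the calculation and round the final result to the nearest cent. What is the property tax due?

£1,167.34

2033-01-01 to 2033-07-05: 186 days, exemption £62,000 → (£122,000 − £62,000) × 2.55% × 186/365 = £779.6712
2033-07-06 to 2033-12-31: 179 days, exemption £91,000 → (£122,000 − £91,000) × 2.55% × 179/365 = £387.6699
Total = £1,167.3411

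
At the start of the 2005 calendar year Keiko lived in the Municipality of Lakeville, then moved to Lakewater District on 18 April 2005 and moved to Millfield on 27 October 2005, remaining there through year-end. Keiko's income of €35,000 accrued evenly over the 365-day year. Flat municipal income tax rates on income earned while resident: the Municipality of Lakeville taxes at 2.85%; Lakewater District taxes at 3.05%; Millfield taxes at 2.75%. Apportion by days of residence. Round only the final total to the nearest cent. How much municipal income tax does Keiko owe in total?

€1,027.99

The Municipality of Lakeville, 1 January – 17 April 2005: 107 days → €35,000 × 2.85% × 107/365 = €292.4178
Lakewater District, 18 April – 26 October 2005: 192 days → €35,000 × 3.05% × 192/365 = €561.5342
Millfield, 27 October – 31 December 2005: 66 days → €35,000 × 2.75% × 66/365 = €174.0411
Total = €1,027.9932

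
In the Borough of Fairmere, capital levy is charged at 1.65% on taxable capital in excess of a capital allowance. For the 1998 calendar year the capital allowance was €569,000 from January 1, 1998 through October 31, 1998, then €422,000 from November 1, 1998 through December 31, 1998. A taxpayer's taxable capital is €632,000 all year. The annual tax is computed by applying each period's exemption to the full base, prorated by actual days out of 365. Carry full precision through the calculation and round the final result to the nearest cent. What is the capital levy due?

€1,444.86

January 1 – October 31, 1998: 304 days, exemption €569,000 → (€632,000 − €569,000) × 1.65% × 304/365 = €865.7753
November 1 – December 31, 1998: 61 days, exemption €422,000 → (€632,000 − €422,000) × 1.65% × 61/365 = €579.0822
Total = €1,444.8575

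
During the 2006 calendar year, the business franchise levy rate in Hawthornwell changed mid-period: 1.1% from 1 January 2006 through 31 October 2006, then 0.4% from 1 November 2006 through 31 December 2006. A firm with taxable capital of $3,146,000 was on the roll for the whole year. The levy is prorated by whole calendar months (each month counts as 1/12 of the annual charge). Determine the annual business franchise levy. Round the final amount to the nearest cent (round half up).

$30,935.67

1 January – 31 October 2006: 10 months at 1.1% → $3,146,000 × 1.1% × 10/12 = $28,838.3333
1 November – 31 December 2006: 2 months at 0.4% → $3,146,000 × 0.4% × 2/12 = $2,097.3333
Total = $30,935.6667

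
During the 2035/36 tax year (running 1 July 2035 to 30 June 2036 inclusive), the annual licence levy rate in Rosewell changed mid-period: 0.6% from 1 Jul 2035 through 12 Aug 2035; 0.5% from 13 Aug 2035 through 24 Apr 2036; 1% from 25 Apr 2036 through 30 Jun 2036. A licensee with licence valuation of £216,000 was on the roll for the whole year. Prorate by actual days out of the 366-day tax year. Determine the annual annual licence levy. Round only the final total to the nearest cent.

£1,303.08

1 Jul – 12 Aug 2035: 43 days at 0.6% → £216,000 × 0.6% × 43/366 = £152.2623
13 Aug 2035 – 24 Apr 2036: 256 days at 0.5% → £216,000 × 0.5% × 256/366 = £755.4098
25 Apr – 30 Jun 2036: 67 days at 1% → £216,000 × 1% × 67/366 = £395.4098
Total = £1,303.0820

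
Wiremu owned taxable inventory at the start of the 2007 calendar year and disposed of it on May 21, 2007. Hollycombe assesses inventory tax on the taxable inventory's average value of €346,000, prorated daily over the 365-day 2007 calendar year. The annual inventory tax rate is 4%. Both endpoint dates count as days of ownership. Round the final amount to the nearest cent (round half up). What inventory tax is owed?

€5,346.41

Days held (January 1 – May 21, 2007): 141 out of 365
Tax = €346,000 × 4% × 141/365 = €5,346.4110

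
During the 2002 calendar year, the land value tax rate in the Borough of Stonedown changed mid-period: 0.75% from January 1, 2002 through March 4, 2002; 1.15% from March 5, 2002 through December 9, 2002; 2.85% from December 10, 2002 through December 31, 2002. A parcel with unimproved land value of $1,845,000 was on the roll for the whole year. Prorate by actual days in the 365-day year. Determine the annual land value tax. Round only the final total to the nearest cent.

January 1 – March 4, 2002: 63 days at 0.75% → $1,845,000 × 0.75% × 63/365 = $2,388.3904
March 5 – December 9, 2002: 280 days at 1.15% → $1,845,000 × 1.15% × 280/365 = $16,276.4384
December 10 – December 31, 2002: 22 days at 2.85% → $1,845,000 × 2.85% × 22/365 = $3,169.3562
Total = $21,834.1849

$21,834.18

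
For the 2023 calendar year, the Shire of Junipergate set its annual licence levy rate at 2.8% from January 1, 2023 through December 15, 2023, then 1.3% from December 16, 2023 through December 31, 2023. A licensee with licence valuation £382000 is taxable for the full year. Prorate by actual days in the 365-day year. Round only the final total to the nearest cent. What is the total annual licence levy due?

January 1 – December 15, 2023: 349 days at 2.8% → £382000 × 2.8% × 349/365 = £10227.1342
December 16 – December 31, 2023: 16 days at 1.3% → £382000 × 1.3% × 16/365 = £217.6877
Total = £10444.8219

£10444.82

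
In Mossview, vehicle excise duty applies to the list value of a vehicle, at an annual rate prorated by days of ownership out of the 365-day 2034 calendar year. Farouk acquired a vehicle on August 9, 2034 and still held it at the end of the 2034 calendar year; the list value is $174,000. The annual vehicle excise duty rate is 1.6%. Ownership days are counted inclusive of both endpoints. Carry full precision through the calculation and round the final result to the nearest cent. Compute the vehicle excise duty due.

$1,105.97

Days held (August 9 – December 31, 2034): 145 out of 365
Tax = $174,000 × 1.6% × 145/365 = $1,105.9726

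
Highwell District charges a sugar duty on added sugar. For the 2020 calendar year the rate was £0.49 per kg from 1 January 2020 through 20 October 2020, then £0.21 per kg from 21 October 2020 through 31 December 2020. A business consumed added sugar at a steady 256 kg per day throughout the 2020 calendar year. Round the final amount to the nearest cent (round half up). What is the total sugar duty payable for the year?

£40750.08

1 January – 20 October 2020: 294 days × 256 kg/day = 75,264 kg at £0.49/kg → £36879.36
21 October – 31 December 2020: 72 days × 256 kg/day = 18,432 kg at £0.21/kg → £3870.72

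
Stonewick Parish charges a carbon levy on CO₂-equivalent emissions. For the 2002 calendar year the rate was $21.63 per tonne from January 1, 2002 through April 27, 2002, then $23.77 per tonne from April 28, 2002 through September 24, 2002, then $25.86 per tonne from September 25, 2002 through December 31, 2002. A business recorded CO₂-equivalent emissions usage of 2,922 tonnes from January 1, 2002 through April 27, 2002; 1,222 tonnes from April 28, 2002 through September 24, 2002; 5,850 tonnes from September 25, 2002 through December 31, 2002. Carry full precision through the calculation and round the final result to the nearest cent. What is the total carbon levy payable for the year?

January 1 – April 27, 2002: 2,922 tonnes at $21.63/tonne → $63,202.86
April 28 – September 24, 2002: 1,222 tonnes at $23.77/tonne → $29,046.94
September 25 – December 31, 2002: 5,850 tonnes at $25.86/tonne → $151,281.00

$243,530.80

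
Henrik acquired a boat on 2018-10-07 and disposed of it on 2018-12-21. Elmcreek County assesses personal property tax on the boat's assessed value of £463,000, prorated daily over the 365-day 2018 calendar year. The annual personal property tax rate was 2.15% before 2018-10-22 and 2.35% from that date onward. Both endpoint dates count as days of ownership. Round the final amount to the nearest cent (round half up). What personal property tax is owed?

2018-10-07 to 2018-10-21: 15 days at 2.15% → £463,000 × 2.15% × 15/365 = £409.0890
2018-10-22 to 2018-12-21: 61 days at 2.35% → £463,000 × 2.35% × 61/365 = £1,818.3849
Total = £2,227.4740

£2,227.47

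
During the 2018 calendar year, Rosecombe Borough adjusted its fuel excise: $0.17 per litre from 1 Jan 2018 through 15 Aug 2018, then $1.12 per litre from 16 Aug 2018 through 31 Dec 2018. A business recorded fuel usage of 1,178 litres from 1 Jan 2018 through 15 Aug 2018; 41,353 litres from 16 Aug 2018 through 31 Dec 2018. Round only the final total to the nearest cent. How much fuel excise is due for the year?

$46,515.62

1 Jan – 15 Aug 2018: 1,178 litres at $0.17/litre → $200.26
16 Aug – 31 Dec 2018: 41,353 litres at $1.12/litre → $46,315.36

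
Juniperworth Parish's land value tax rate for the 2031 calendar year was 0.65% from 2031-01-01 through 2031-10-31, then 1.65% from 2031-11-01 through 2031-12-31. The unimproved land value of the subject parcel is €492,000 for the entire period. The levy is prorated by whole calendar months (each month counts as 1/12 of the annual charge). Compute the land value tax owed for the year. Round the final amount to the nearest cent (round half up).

2031-01-01 to 2031-10-31: 10 months at 0.65% → €492,000 × 0.65% × 10/12 = €2,665.0000
2031-11-01 to 2031-12-31: 2 months at 1.65% → €492,000 × 1.65% × 2/12 = €1,353.0000
Total = €4,018.0000

€4,018.00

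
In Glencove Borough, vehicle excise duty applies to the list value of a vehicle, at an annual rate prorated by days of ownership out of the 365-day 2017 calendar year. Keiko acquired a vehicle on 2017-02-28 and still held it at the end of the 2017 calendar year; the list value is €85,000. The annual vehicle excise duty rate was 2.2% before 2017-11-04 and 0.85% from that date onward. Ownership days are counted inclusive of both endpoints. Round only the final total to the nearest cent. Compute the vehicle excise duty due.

€1,390.51

2017-02-28 to 2017-11-03: 249 days at 2.2% → €85,000 × 2.2% × 249/365 = €1,275.6986
2017-11-04 to 2017-12-31: 58 days at 0.85% → €85,000 × 0.85% × 58/365 = €114.8082
Total = €1,390.5068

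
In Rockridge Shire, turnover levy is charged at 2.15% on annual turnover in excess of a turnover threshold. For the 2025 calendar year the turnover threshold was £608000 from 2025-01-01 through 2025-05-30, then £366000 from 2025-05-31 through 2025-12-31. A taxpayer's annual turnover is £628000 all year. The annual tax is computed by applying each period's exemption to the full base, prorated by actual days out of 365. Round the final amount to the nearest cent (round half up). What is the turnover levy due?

£3494.78

2025-01-01 to 2025-05-30: 150 days, exemption £608000 → (£628000 − £608000) × 2.15% × 150/365 = £176.7123
2025-05-31 to 2025-12-31: 215 days, exemption £366000 → (£628000 − £366000) × 2.15% × 215/365 = £3318.0685
Total = £3494.7808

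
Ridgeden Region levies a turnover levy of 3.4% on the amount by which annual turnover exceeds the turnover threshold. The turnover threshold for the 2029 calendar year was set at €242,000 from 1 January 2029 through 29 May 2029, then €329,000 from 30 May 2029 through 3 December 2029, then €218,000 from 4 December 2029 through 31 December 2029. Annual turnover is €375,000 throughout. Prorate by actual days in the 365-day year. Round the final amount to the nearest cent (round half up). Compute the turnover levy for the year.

€3,061.02

1 January – 29 May 2029: 149 days, exemption €242,000 → (€375,000 − €242,000) × 3.4% × 149/365 = €1,845.9671
30 May – 3 December 2029: 188 days, exemption €329,000 → (€375,000 − €329,000) × 3.4% × 188/365 = €805.5671
4 December – 31 December 2029: 28 days, exemption €218,000 → (€375,000 − €218,000) × 3.4% × 28/365 = €409.4904
Total = €3,061.0247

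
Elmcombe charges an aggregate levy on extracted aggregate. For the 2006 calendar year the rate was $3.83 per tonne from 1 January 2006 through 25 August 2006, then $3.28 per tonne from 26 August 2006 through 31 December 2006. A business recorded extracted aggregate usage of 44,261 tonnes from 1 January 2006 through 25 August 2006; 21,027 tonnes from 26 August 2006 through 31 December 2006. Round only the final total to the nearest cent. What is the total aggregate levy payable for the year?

$238488.19

1 January – 25 August 2006: 44,261 tonnes at $3.83/tonne → $169519.63
26 August – 31 December 2006: 21,027 tonnes at $3.28/tonne → $68968.56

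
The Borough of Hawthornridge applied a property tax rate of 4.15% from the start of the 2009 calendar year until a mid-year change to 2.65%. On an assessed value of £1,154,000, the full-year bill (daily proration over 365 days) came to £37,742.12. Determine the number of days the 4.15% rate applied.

151 days

Let d = days at the first rate; then 365 − d days at the second rate.
£1,154,000 × [4.15%·d + 2.65%·(365−d)] / 365 = £37,742.12
Solving gives d = 151, so the new rate took effect on 1 Jun 2009.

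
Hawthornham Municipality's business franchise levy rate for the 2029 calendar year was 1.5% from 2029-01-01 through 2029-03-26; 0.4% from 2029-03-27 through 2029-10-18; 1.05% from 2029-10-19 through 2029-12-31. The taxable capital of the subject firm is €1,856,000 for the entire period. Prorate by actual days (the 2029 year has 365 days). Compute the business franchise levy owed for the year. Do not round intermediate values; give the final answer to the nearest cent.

2029-01-01 to 2029-03-26: 85 days at 1.5% → €1,856,000 × 1.5% × 85/365 = €6,483.2877
2029-03-27 to 2029-10-18: 206 days at 0.4% → €1,856,000 × 0.4% × 206/365 = €4,189.9836
2029-10-19 to 2029-12-31: 74 days at 1.05% → €1,856,000 × 1.05% × 74/365 = €3,950.9918
Total = €14,624.2630

€14,624.26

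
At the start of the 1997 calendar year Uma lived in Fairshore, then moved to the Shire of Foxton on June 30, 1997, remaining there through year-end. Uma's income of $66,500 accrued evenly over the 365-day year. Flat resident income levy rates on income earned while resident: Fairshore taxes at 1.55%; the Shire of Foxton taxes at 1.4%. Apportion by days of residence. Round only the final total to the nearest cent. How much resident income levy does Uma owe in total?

$980.19

Fairshore, January 1 – June 29, 1997: 180 days → $66,500 × 1.55% × 180/365 = $508.3151
The Shire of Foxton, June 30 – December 31, 1997: 185 days → $66,500 × 1.4% × 185/365 = $471.8767
Total = $980.1918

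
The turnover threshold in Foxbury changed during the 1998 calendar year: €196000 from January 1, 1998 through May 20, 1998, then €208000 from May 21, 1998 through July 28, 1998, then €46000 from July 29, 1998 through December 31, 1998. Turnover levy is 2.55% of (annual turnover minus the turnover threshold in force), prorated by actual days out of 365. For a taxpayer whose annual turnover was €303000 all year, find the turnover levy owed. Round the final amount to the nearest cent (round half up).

€4305.45

January 1 – May 20, 1998: 140 days, exemption €196000 → (€303000 − €196000) × 2.55% × 140/365 = €1046.5479
May 21 – July 28, 1998: 69 days, exemption €208000 → (€303000 − €208000) × 2.55% × 69/365 = €457.9521
July 29 – December 31, 1998: 156 days, exemption €46000 → (€303000 − €46000) × 2.55% × 156/365 = €2800.9479
Total = €4305.4479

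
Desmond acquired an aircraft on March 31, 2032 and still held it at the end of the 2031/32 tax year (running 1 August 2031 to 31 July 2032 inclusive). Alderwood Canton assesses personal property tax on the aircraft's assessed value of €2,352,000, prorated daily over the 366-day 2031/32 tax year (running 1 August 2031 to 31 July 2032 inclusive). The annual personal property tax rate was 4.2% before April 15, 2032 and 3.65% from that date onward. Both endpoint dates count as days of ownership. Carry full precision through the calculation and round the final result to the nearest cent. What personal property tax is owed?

€29,380.72

March 31 – April 14, 2032: 15 days at 4.2% → €2,352,000 × 4.2% × 15/366 = €4,048.5246
April 15 – July 31, 2032: 108 days at 3.65% → €2,352,000 × 3.65% × 108/366 = €25,332.1967
Total = €29,380.7213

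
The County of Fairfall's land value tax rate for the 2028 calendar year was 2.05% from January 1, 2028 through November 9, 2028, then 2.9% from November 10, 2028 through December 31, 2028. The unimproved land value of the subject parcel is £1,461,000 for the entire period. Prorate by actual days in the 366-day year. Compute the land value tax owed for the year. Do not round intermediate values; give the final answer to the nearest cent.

January 1 – November 9, 2028: 314 days at 2.05% → £1,461,000 × 2.05% × 314/366 = £25,695.2377
November 10 – December 31, 2028: 52 days at 2.9% → £1,461,000 × 2.9% × 52/366 = £6,019.6393
Total = £31,714.8770

£31,714.88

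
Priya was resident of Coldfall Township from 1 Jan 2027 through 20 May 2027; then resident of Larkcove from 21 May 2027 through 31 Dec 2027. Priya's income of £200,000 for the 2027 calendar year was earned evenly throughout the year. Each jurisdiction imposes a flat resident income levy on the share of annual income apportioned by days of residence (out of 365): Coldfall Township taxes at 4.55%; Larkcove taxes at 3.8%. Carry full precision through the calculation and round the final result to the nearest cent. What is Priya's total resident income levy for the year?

£8,175.34

Coldfall Township, 1 Jan – 20 May 2027: 140 days → £200,000 × 4.55% × 140/365 = £3,490.4110
Larkcove, 21 May – 31 Dec 2027: 225 days → £200,000 × 3.8% × 225/365 = £4,684.9315
Total = £8,175.3425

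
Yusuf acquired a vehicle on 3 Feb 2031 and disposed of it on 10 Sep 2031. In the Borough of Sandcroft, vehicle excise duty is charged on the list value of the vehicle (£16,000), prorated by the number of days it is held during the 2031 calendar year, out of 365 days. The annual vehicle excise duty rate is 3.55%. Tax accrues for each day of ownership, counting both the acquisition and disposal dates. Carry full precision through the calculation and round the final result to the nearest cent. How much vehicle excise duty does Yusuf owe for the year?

£342.36

Days held (3 Feb – 10 Sep 2031): 220 out of 365
Tax = £16,000 × 3.55% × 220/365 = £342.3562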